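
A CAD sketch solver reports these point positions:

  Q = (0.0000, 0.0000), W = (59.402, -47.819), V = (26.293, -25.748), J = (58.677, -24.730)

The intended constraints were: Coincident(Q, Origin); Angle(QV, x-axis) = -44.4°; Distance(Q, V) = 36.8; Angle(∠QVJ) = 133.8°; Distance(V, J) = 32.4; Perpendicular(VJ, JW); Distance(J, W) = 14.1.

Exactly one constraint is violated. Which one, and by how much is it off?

Distance(J, W) = 14.1 — off by 9.00.

Q = (0.00, 0.00) ✓; QV at -44.40° ✓; |QV| = 36.80 ✓; ∠QVJ = 133.8° ✓; |VJ| = 32.40 ✓; ∠(VJ, JW) = 90.00° ✓; |JW| = 23.10 ✗.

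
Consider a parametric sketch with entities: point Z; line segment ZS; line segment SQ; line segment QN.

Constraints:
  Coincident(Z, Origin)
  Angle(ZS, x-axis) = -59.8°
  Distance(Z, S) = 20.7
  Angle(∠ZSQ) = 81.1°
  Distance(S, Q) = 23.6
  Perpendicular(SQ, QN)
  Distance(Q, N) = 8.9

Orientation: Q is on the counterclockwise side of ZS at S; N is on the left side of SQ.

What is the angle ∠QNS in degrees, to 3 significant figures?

69.3°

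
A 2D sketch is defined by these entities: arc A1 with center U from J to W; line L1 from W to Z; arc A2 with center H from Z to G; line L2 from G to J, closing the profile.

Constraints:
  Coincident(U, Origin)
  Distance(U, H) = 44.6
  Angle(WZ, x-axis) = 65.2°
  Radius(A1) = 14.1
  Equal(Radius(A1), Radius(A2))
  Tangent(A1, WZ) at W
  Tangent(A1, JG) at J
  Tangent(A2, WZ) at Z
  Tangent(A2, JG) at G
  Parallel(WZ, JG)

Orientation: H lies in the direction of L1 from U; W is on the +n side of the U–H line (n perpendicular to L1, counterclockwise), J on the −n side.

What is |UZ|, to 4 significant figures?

46.78

The slot axis is L1's direction at 65.2°, so u = (cos 65.2°, sin 65.2°) = (0.4195, 0.9078) and n = (−sin 65.2°, cos 65.2°) = (-0.9078, 0.4195). U is at the origin and H lies 44.6 along u from U, so H = 44.6·u = (18.71, 40.49). Tangency of A1 to both parallel lines with radius 14.1 puts W and J at U ± 14.1·n: W = (-12.80, 5.914), J = (12.80, -5.914). Equal radii place Z and G the same way about H: Z = H + 14.1·n = (5.908, 46.40), G = H − 14.1·n = (31.51, 34.57). Then |UZ| = |Z − U| = 46.78.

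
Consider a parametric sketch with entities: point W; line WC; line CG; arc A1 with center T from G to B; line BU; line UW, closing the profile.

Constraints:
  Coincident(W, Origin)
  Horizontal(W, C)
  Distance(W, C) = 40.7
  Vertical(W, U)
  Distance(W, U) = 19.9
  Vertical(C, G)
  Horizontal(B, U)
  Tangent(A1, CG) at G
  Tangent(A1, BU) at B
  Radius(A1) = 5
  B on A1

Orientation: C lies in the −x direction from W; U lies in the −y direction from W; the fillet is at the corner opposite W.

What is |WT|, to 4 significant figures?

38.68

W is at the origin; WC is horizontal with |WC| = 40.7 and C on the −x side, so C = (-40.70, 0.000). W and U share the same x with |WU| = 19.9 and U on the −y side, so U = (0.000, -19.90). The virtual corner opposite W is at (-40.70, -19.90). A1 meets CG tangentially, so TG is at right angles to CG and tangency of A1 to BU means the radius TB is perpendicular to BU, with radius 5.0, so the center T sits 5.0 in from both sides at T = (-35.70, -14.90). Then |WT| = |T − W| = 38.68.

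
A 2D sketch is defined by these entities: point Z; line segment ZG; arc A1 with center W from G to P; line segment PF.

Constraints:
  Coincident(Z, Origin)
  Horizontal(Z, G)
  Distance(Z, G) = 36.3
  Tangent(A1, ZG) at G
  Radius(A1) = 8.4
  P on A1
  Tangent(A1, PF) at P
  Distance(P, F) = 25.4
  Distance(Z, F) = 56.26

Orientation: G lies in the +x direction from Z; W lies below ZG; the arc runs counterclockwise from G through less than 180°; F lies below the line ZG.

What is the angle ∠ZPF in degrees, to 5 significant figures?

151.94°

Checks: |WP| = 8.400 ✓; ∠(WP, PF) = 90.00° ✓; |PF| = 25.40 ✓; |ZF| = 56.26 ✓.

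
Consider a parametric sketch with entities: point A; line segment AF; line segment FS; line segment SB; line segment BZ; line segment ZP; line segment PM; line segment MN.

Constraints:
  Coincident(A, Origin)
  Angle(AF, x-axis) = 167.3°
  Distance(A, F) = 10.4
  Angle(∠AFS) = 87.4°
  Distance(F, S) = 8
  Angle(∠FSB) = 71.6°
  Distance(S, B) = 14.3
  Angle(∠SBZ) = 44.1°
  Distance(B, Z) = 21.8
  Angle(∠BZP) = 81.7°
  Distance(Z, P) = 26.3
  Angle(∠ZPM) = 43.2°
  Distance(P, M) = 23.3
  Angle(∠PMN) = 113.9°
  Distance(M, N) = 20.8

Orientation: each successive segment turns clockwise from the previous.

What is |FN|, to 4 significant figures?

13.73

A is at the origin; AF runs at 167.3° with length 10.4, so F = (-10.15, 2.286). ∠AFS = 87.4° gives FS at 74.70° from the x-axis; with |FS| = 8.0, S = (-8.035, 10.00). ∠FSB = 71.6° gives SB at -33.70° from the x-axis; with |SB| = 14.3, B = (3.862, 2.069). ∠SBZ = 44.1° gives BZ at -169.6° from the x-axis; with |BZ| = 21.8, Z = (-17.58, -1.867). ∠BZP = 81.7° gives ZP at 92.10° from the x-axis; with |ZP| = 26.3, P = (-18.54, 24.42). ∠ZPM = 43.2° gives PM at -44.70° from the x-axis; with |PM| = 23.3, M = (-1.982, 8.027). ∠PMN = 113.9° gives MN at -110.8° from the x-axis; with |MN| = 20.8, N = (-9.368, -11.42). Then |FN| = |N − F| = 13.73.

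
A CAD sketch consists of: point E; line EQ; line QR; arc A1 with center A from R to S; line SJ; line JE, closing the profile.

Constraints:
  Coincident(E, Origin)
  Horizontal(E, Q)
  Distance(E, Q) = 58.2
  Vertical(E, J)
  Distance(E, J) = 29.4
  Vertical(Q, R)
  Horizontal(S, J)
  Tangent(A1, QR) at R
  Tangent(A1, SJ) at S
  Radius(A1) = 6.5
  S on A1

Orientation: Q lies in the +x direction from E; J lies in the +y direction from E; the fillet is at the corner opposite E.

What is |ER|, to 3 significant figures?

62.5

E is at the origin; E and Q share the same y with |EQ| = 58.2 and Q on the +x side, so Q = (58.2, 0.00). EJ is vertical with |EJ| = 29.4 and J on the +y side, so J = (0.00, 29.4). The virtual corner opposite E is at (58.2, 29.4). Since A1 is tangent to QR there, AR ⟂ QR and A1 meets SJ tangentially, so AS is at right angles to SJ, with radius 6.5, so the center A sits 6.5 in from both sides at A = (51.7, 22.9). That places the tangent points at R = (58.2, 22.9) on QR and S = (51.7, 29.4) on SJ. Then |ER| = |R − E| = 62.5.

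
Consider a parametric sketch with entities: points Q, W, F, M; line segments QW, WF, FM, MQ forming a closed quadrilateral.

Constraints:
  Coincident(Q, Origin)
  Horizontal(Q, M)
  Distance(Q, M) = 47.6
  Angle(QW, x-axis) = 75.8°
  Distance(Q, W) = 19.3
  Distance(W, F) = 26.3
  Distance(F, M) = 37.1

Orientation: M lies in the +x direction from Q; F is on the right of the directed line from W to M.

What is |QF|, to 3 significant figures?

13.0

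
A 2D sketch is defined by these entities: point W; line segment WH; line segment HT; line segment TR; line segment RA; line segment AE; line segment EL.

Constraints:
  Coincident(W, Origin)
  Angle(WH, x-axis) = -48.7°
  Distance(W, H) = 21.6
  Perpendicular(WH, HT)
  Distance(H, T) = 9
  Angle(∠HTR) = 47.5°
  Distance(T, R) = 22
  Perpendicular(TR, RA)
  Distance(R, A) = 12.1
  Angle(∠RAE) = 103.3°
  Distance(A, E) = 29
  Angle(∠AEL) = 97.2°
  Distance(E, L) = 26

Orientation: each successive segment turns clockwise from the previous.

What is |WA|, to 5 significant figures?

20.057

∠HTR = 47.5° gives TR at 88.800° from the x-axis; with |TR| = 22.0, R = (7.9554, -0.17215). TR ⟂ RA, so RA runs at -1.2000°; with |RA| = 12.1, A = (20.053, -0.42555). Then |WA| = |A − W| = 20.057.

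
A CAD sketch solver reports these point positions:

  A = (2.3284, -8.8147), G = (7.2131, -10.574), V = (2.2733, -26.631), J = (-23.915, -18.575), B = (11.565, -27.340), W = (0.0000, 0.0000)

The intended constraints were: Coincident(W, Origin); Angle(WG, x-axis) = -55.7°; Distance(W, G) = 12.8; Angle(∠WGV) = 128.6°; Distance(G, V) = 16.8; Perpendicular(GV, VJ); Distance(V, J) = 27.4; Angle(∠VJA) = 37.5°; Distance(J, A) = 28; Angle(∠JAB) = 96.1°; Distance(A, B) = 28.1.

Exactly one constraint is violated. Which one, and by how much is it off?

Distance(A, B) = 28.1 — off by 7.40.

W = (0.00, 0.00) ✓; WG at -55.70° ✓; |WG| = 12.80 ✓; ∠WGV = 128.6° ✓; |GV| = 16.80 ✓; ∠(GV, VJ) = 90.00° ✓; |VJ| = 27.40 ✓; ∠VJA = 37.50° ✓; |JA| = 28.00 ✓; ∠JAB = 96.10° ✓; |AB| = 20.70 ✗.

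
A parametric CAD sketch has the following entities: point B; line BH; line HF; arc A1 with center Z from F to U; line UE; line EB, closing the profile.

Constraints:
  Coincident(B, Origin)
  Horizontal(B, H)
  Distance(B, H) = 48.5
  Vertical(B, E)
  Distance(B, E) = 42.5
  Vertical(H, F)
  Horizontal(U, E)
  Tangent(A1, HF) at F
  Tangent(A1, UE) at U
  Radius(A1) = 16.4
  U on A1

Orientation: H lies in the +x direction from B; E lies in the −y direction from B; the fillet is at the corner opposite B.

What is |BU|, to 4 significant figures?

53.26

B is at the origin; B and H share the same y with |BH| = 48.5 and H on the +x side, so H = (48.50, 0.000). B and E share the same x with |BE| = 42.5 and E on the −y side, so E = (0.000, -42.50). The virtual corner opposite B is at (48.50, -42.50). Tangency of A1 to HF means the radius ZF is perpendicular to HF and A1 meets UE tangentially, so ZU is at right angles to UE, with radius 16.4, so the center Z sits 16.4 in from both sides at Z = (32.10, -26.10). That places the tangent points at F = (48.50, -26.10) on HF and U = (32.10, -42.50) on UE. Then |BU| = |U − B| = 53.26.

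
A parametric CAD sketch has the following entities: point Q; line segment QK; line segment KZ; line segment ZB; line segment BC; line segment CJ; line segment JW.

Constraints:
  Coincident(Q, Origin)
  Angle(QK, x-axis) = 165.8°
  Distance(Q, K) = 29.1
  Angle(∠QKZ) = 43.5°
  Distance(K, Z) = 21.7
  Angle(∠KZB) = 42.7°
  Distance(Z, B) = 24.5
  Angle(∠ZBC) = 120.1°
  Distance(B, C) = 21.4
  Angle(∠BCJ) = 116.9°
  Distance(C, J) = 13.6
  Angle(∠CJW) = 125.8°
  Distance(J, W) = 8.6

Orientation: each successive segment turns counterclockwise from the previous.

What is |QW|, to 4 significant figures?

44.96

Q is at the origin; QK runs at 165.8° with length 29.1, so K = (-28.21, 7.138). ∠QKZ = 43.5° gives KZ at -57.70° from the x-axis; with |KZ| = 21.7, Z = (-16.62, -11.20). ∠KZB = 42.7° gives ZB at 79.60° from the x-axis; with |ZB| = 24.5, B = (-12.19, 12.89). ∠ZBC = 120.1° gives BC at 139.5° from the x-axis; with |BC| = 21.4, C = (-28.47, 26.79). ∠BCJ = 116.9° gives CJ at -157.4° from the x-axis; with |CJ| = 13.6, J = (-41.02, 21.57). ∠CJW = 125.8° gives JW at -103.2° from the x-axis; with |JW| = 8.6, W = (-42.98, 13.19). Then |QW| = |W − Q| = 44.96.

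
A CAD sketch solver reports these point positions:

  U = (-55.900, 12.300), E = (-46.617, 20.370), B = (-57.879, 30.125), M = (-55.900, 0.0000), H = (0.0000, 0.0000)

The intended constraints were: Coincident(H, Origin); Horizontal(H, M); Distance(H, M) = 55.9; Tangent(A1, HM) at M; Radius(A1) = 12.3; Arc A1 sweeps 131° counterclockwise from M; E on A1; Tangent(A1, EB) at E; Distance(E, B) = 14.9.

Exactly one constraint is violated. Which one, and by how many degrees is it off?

Tangent(A1, EB) at E — off by 8.10°.

H = (0.00, 0.00) ✓; H.y = 0.00, M.y = 0.00 ✓; |HM| = 55.90 ✓; ∠(UM, MH) = 90.00° ✓; |UM| = 12.30 ✓; bearing(U→E) − bearing(U→M) = 131.0° ✓; |UE| = 12.30 ✓; ∠(UE, EB) = 81.90° ✗; |EB| = 14.90 ✓.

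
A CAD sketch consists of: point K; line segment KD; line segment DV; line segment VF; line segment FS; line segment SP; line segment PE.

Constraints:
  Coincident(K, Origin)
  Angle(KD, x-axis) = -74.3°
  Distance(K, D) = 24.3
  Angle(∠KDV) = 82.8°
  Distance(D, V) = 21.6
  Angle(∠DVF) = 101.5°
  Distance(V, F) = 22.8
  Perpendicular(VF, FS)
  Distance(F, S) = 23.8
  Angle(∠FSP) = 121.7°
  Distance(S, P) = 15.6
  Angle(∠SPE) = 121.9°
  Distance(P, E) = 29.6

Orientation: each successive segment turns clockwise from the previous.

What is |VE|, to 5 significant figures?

25.364

∠FSP = 121.7° gives SP at -38.300° from the x-axis; with |SP| = 15.6, P = (12.022, -6.6896). ∠SPE = 121.9° gives PE at -96.400° from the x-axis; with |PE| = 29.6, E = (8.7225, -36.105). Then |VE| = |E − V| = 25.364.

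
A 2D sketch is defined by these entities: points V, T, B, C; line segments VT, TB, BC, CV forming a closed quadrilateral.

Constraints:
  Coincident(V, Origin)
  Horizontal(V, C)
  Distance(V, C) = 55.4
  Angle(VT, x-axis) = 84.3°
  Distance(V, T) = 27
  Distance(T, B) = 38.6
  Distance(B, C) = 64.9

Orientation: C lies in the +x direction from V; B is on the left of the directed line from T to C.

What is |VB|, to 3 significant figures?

63.3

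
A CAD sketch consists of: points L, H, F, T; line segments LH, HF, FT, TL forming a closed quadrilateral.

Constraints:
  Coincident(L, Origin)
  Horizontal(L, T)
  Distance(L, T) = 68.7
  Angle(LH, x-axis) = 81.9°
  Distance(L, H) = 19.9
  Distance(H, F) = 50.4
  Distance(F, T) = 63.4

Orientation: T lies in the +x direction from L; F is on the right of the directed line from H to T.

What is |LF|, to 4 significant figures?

32.32

Checks: |HF| = 50.40 ✓; |FT| = 63.40 ✓.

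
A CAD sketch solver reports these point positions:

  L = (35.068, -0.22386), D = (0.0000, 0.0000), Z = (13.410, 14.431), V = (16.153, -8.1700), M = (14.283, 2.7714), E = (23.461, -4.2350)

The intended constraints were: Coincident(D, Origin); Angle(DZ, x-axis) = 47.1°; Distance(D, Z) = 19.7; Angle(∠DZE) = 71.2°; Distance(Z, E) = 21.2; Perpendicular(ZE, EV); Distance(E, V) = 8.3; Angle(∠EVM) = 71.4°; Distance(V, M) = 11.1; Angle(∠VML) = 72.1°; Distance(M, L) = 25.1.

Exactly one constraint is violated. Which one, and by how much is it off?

Distance(M, L) = 25.1 — off by 4.10.

D = (0.00, 0.00) ✓; DZ at 47.10° ✓; |DZ| = 19.70 ✓; ∠DZE = 71.20° ✓; |ZE| = 21.20 ✓; ∠(ZE, EV) = 90.00° ✓; |EV| = 8.300 ✓; ∠EVM = 71.40° ✓; |VM| = 11.10 ✓; ∠VML = 72.10° ✓; |ML| = 21.00 ✗.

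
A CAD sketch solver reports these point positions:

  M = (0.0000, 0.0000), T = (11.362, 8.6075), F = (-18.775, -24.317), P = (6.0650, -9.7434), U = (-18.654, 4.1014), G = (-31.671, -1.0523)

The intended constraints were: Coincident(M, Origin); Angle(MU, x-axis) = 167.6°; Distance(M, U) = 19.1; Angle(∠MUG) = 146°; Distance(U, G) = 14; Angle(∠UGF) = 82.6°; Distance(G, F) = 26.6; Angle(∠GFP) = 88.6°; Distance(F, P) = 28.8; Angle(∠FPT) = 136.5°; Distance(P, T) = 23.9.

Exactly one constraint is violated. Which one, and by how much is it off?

Distance(P, T) = 23.9 — off by 4.80.

M = (0.00, 0.00) ✓; MU at 167.6° ✓; |MU| = 19.10 ✓; ∠MUG = 146.0° ✓; |UG| = 14.00 ✓; ∠UGF = 82.60° ✓; |GF| = 26.60 ✓; ∠GFP = 88.60° ✓; |FP| = 28.80 ✓; ∠FPT = 136.5° ✓; |PT| = 19.10 ✗.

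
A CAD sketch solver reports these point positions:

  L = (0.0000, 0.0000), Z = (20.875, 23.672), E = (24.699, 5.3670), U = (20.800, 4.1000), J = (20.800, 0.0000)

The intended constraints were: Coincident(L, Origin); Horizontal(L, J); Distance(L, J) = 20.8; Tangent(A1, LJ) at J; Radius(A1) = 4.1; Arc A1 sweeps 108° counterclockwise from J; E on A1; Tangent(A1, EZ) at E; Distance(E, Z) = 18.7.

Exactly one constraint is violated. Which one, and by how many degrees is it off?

Tangent(A1, EZ) at E — off by 6.20°.

L = (0.00, 0.00) ✓; L.y = 0.00, J.y = 0.00 ✓; |LJ| = 20.80 ✓; ∠(UJ, JL) = 90.00° ✓; |UJ| = 4.100 ✓; bearing(U→E) − bearing(U→J) = 108.0° ✓; |UE| = 4.100 ✓; ∠(UE, EZ) = 96.20° ✗; |EZ| = 18.70 ✓.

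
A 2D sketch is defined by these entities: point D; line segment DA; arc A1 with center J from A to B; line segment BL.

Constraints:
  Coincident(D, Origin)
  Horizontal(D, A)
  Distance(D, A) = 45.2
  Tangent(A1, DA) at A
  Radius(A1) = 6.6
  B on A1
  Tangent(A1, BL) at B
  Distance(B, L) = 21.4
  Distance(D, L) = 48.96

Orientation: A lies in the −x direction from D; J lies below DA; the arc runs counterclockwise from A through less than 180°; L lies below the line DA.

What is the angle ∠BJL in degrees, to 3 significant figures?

72.9°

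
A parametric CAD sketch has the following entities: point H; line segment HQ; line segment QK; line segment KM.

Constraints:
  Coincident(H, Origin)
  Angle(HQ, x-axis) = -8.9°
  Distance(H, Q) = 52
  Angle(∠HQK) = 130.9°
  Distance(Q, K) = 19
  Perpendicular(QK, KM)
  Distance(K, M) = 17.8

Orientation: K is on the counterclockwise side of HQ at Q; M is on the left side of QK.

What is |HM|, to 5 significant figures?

57.240

∠HQK = 130.9°, so QK runs at -8.9° + (180° − 130.9°) = 40.200° from the x-axis; with |QK| = 19.0, K = Q + 19.0·(cos 40.200°, sin 40.200°) = (65.886, 4.2188). The perpendicularity gives KM at right angles to QK; with |KM| = 17.8 on the left of QK, M = K + 17.8·(-0.64546, 0.76380) = (54.397, 17.814). Then |HM| = |M − H| = 57.240.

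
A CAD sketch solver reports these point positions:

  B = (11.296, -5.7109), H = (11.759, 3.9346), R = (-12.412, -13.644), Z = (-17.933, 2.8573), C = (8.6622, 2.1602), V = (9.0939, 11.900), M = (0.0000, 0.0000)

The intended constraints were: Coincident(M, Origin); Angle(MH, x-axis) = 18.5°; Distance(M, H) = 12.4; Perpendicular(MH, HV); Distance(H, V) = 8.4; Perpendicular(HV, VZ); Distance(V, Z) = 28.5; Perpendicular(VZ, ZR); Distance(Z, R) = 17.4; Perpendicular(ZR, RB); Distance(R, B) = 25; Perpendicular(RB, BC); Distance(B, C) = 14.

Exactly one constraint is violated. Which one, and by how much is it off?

Distance(B, C) = 14 — off by 5.70.

M = (0.00, 0.00) ✓; MH at 18.50° ✓; |MH| = 12.40 ✓; ∠(MH, HV) = 90.00° ✓; |HV| = 8.399 ✓; ∠(HV, VZ) = 90.00° ✓; |VZ| = 28.50 ✓; ∠(VZ, ZR) = 90.00° ✓; |ZR| = 17.40 ✓; ∠(ZR, RB) = 90.00° ✓; |RB| = 25.00 ✓; ∠(RB, BC) = 90.00° ✓; |BC| = 8.300 ✗.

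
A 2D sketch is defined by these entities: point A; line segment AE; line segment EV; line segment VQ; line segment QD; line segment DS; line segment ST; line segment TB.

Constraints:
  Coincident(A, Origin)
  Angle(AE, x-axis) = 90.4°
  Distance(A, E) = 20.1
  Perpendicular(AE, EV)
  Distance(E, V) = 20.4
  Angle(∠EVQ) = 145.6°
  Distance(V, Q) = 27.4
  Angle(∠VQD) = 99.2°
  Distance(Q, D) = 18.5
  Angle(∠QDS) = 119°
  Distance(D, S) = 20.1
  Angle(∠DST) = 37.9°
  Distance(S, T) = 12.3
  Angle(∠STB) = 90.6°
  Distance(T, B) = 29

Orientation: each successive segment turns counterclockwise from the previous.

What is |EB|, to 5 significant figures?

64.096

A is at the origin; AE runs at 90.4° with length 20.1, so E = (-0.14032, 20.100). AE ⟂ EV, so EV runs at -179.60°; with |EV| = 20.4, V = (-20.540, 19.957). ∠EVQ = 145.6° gives VQ at -145.20° from the x-axis; with |VQ| = 27.4, Q = (-43.039, 4.3195). ∠VQD = 99.2° gives QD at -64.400° from the x-axis; with |QD| = 18.5, D = (-35.046, -12.364). ∠QDS = 119.0° gives DS at -3.4000° from the x-axis; with |DS| = 20.1, S = (-14.981, -13.556). ∠DST = 37.9° gives ST at 138.70° from the x-axis; with |ST| = 12.3, T = (-24.222, -5.4384). ∠STB = 90.6° gives TB at -131.90° from the x-axis; with |TB| = 29.0, B = (-43.589, -27.023). Then |EB| = |B − E| = 64.096.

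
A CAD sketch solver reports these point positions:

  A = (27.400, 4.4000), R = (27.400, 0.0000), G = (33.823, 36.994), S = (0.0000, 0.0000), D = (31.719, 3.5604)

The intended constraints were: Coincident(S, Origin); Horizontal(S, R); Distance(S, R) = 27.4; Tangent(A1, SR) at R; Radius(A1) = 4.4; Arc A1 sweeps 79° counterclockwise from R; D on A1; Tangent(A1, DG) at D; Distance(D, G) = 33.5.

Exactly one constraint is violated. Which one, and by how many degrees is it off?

Tangent(A1, DG) at D — off by 7.40°.

S = (0.00, 0.00) ✓; S.y = 0.00, R.y = 0.00 ✓; |SR| = 27.40 ✓; ∠(AR, RS) = 90.00° ✓; |AR| = 4.400 ✓; bearing(A→D) − bearing(A→R) = 79.00° ✓; |AD| = 4.400 ✓; ∠(AD, DG) = 82.60° ✗; |DG| = 33.50 ✓.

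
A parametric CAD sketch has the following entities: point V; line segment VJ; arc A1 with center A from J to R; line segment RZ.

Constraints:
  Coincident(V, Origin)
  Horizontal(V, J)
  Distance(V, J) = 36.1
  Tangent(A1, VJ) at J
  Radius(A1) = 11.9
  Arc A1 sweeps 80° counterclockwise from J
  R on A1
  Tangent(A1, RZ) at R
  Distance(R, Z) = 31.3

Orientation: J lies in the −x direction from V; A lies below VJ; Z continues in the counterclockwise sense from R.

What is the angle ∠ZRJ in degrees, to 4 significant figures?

140.0°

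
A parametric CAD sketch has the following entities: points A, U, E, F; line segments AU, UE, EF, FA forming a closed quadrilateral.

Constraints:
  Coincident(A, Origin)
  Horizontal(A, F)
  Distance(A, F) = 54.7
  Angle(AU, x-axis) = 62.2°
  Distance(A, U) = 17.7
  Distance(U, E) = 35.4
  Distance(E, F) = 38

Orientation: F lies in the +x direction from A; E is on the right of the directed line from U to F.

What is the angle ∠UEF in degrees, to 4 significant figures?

83.71°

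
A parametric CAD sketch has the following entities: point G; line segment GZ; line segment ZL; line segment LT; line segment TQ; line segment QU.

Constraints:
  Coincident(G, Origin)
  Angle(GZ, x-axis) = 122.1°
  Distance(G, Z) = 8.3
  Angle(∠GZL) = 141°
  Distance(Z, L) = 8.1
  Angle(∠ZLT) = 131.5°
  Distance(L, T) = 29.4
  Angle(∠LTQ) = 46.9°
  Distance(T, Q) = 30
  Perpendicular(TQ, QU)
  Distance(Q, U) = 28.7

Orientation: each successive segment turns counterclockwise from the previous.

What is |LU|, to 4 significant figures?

12.27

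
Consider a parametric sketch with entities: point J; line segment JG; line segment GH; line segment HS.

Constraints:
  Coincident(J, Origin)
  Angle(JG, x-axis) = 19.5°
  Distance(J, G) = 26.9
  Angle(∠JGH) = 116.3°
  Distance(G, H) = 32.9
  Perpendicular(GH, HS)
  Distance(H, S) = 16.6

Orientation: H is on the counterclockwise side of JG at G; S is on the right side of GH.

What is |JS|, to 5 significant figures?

60.551

∠JGH = 116.3°, so GH runs at 19.5° + (180° − 116.3°) = 83.200° from the x-axis; with |GH| = 32.9, H = G + 32.9·(cos 83.200°, sin 83.200°) = (29.253, 41.648). The perpendicularity gives HS at right angles to GH; with |HS| = 16.6 on the right of GH, S = H + 16.6·(0.99297, -0.11840) = (45.736, 39.682). Then |JS| = |S − J| = 60.551.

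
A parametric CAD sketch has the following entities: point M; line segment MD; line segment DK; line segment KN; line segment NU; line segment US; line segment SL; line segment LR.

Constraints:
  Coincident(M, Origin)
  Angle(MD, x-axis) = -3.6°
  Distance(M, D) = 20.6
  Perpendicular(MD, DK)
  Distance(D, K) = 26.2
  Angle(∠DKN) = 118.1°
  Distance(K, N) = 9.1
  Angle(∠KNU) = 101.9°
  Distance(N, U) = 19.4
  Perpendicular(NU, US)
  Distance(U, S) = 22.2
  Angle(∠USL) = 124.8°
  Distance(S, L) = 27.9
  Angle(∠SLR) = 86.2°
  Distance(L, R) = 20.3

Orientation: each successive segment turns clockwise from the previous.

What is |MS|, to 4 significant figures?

17.16

M is at the origin; MD runs at -3.6° with length 20.6, so D = (20.56, -1.293). MD ⟂ DK, so DK runs at -93.60°; with |DK| = 26.2, K = (18.91, -27.44). ∠DKN = 118.1° gives KN at -155.5° from the x-axis; with |KN| = 9.1, N = (10.63, -31.22). ∠KNU = 101.9° gives NU at 126.4° from the x-axis; with |NU| = 19.4, U = (-0.8787, -15.60). NU is perpendicular to US, so US runs at 36.40°; with |US| = 22.2, S = (16.99, -2.427). Then |MS| = |S − M| = 17.16.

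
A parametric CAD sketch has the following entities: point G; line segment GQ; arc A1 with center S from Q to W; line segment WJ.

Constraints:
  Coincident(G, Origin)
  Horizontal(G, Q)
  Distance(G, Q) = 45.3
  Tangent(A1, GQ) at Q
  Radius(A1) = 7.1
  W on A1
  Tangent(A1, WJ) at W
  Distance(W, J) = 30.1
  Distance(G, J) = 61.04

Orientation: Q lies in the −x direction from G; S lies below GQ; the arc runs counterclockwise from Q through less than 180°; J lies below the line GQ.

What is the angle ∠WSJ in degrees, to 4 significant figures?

76.73°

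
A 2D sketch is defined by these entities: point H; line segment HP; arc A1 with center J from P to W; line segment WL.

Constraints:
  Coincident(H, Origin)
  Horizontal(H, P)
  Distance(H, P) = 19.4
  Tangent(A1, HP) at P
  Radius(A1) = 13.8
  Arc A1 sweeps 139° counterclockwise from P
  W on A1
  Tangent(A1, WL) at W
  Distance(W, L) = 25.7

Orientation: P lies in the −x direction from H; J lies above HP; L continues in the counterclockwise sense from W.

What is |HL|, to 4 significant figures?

50.71

H is at the origin; HP is horizontal with |HP| = 19.4 and P on the −x side, so P = (-19.40, 0.000). Tangency of A1 to HP means the radius JP is perpendicular to HP, so J = P + (0, 13.8) = (-19.40, 13.80). On A1, P sits at bearing -90° from J; a 139° counterclockwise sweep puts W at bearing 49°, so W = J + 13.8·(cos 49°, sin 49°) = (-10.35, 24.21). The tangent condition forces JW to be normal to WL, so WL runs along (−sin 49°, cos 49°); with |WL| = 25.7, L = (-29.74, 41.08). Then |HL| = |L − H| = 50.71.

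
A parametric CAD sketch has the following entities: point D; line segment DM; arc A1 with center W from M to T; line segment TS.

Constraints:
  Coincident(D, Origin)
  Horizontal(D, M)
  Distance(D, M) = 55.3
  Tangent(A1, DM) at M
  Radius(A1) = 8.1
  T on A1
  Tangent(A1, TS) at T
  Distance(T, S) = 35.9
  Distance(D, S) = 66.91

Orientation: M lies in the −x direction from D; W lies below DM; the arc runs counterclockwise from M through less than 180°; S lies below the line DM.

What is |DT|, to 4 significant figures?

63.82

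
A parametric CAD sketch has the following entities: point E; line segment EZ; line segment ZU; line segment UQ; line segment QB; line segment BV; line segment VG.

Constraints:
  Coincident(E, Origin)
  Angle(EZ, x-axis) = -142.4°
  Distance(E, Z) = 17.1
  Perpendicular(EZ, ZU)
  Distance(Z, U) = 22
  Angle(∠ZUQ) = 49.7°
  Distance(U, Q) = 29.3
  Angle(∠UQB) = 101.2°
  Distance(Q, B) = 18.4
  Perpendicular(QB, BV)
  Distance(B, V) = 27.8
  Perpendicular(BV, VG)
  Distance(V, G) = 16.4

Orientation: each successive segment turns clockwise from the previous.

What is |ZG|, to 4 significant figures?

15.11

E is at the origin; EZ runs at -142.4° with length 17.1, so Z = (-13.55, -10.43). EZ ⟂ ZU, so ZU runs at 127.6°; with |ZU| = 22.0, U = (-26.97, 6.997). ∠ZUQ = 49.7° gives UQ at -2.700° from the x-axis; with |UQ| = 29.3, Q = (2.296, 5.617). ∠UQB = 101.2° gives QB at -81.50° from the x-axis; with |QB| = 18.4, B = (5.016, -12.58). QB is perpendicular to BV, so BV runs at -171.5°; with |BV| = 27.8, V = (-22.48, -16.69). BV is perpendicular to VG, so VG runs at 98.50°; with |VG| = 16.4, G = (-24.90, -0.4705). Then |ZG| = |G − Z| = 15.11.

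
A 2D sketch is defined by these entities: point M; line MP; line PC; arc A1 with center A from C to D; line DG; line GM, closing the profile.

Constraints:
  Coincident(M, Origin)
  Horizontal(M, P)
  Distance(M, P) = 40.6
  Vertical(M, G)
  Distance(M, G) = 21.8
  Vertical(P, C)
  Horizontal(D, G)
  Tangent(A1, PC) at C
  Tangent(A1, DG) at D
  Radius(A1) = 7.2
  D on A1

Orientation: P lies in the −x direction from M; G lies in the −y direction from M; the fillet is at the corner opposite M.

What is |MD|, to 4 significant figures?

39.88

M is at the origin; M and P share the same y with |MP| = 40.6 and P on the −x side, so P = (-40.60, 0.000). MG is vertical with |MG| = 21.8 and G on the −y side, so G = (0.000, -21.80). The virtual corner opposite M is at (-40.60, -21.80). The tangent condition forces AC to be normal to PC and tangency of A1 to DG means the radius AD is perpendicular to DG, with radius 7.2, so the center A sits 7.2 in from both sides at A = (-33.40, -14.60). That places the tangent points at C = (-40.60, -14.60) on PC and D = (-33.40, -21.80) on DG. Then |MD| = |D − M| = 39.88.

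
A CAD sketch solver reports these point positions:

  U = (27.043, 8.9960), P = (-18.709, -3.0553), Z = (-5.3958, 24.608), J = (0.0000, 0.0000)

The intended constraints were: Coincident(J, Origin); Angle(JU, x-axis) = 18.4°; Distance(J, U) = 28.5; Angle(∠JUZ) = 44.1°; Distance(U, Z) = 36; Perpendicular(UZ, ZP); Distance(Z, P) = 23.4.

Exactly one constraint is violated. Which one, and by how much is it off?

Distance(Z, P) = 23.4 — off by 7.30.

J = (0.00, 0.00) ✓; JU at 18.40° ✓; |JU| = 28.50 ✓; ∠JUZ = 44.10° ✓; |UZ| = 36.00 ✓; ∠(UZ, ZP) = 90.00° ✓; |ZP| = 30.70 ✗.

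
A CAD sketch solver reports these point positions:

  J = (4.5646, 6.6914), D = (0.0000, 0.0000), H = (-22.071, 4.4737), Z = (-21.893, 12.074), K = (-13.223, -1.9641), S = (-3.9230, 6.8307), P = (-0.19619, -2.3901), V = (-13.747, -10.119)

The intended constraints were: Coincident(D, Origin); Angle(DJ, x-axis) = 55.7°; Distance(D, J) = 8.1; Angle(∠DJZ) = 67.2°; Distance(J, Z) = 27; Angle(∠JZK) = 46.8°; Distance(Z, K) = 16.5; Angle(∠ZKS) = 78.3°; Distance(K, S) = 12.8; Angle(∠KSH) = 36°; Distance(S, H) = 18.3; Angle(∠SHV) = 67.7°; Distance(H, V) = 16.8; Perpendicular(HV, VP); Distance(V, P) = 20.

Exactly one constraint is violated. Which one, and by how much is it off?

Distance(V, P) = 20 — off by 4.40.

D = (0.00, 0.00) ✓; DJ at 55.70° ✓; |DJ| = 8.100 ✓; ∠DJZ = 67.20° ✓; |JZ| = 27.00 ✓; ∠JZK = 46.80° ✓; |ZK| = 16.50 ✓; ∠ZKS = 78.30° ✓; |KS| = 12.80 ✓; ∠KSH = 36.00° ✓; |SH| = 18.30 ✓; ∠SHV = 67.70° ✓; |HV| = 16.80 ✓; ∠(HV, VP) = 90.00° ✓; |VP| = 15.60 ✗.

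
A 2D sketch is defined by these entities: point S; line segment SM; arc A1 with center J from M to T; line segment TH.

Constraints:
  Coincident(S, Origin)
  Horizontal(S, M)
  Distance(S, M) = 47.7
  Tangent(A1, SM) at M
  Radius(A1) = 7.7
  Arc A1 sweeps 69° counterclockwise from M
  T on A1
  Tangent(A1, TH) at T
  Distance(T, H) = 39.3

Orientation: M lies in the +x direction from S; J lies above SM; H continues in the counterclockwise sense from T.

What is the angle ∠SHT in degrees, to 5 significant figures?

37.886°

S is at the origin; S and M share the same y with |SM| = 47.7 and M on the +x side, so M = (47.700, 0.0000). Since A1 is tangent to SM there, JM ⟂ SM, so J = M + (0, 7.7) = (47.700, 7.7000). On A1, M sits at bearing -90° from J; a 69° counterclockwise sweep puts T at bearing -21°, so T = J + 7.7·(cos -21°, sin -21°) = (54.889, 4.9406). The tangent condition forces JT to be normal to TH, so TH runs along (−sin -21°, cos -21°); with |TH| = 39.3, H = (68.972, 41.630). Then cos ∠SHT = HS·HT / (|HS||HT|), giving 37.886°.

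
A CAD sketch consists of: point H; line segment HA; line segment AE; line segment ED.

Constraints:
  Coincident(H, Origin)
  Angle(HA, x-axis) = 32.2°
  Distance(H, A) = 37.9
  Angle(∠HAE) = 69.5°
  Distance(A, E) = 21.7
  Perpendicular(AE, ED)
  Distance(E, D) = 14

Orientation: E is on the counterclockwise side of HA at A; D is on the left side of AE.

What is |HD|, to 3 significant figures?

23.1

H is at the origin; HA runs at 32.2° with length 37.9, so A = 37.9·(cos 32.2°, sin 32.2°) = (32.1, 20.2). ∠HAE = 69.5°, so AE runs at 32.2° + (180° − 69.5°) = 143° from the x-axis; with |AE| = 21.7, E = A + 21.7·(cos 143°, sin 143°) = (14.8, 33.3). AE ⟂ ED; with |ED| = 14.0 on the left of AE, D = E + 14.0·(-0.606, -0.795) = (6.33, 22.2). Then |HD| = |D − H| = 23.1.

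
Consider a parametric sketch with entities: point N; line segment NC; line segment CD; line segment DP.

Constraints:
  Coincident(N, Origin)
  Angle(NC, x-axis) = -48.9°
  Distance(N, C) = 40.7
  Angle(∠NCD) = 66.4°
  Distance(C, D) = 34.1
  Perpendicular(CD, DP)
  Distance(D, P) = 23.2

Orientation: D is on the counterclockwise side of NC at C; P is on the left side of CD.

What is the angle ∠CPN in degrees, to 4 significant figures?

72.60°

N is at the origin; NC runs at -48.9° with length 40.7, so C = 40.7·(cos -48.9°, sin -48.9°) = (26.76, -30.67). ∠NCD = 66.4°, so CD runs at -48.9° + (180° − 66.4°) = 64.70° from the x-axis; with |CD| = 34.1, D = C + 34.1·(cos 64.70°, sin 64.70°) = (41.33, 0.1592). CD is perpendicular to DP; with |DP| = 23.2 on the left of CD, P = D + 23.2·(-0.9041, 0.4274) = (20.35, 10.07). Then cos ∠CPN = PC·PN / (|PC||PN|), giving 72.60°.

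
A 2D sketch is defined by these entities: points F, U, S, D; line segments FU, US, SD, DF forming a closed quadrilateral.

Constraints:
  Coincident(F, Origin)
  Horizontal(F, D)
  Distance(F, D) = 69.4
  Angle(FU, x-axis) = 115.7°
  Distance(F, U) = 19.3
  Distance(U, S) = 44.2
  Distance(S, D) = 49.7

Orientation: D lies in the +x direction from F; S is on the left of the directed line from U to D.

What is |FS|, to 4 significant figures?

46.91

Checks: |US| = 44.20 ✓; |SD| = 49.70 ✓.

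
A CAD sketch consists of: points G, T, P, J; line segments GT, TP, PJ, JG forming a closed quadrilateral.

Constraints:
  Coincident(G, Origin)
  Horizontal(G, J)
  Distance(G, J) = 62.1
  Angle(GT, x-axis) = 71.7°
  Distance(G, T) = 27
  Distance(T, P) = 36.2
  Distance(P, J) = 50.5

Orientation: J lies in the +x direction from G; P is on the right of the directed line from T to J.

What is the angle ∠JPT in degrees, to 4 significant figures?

84.85°

G is at the origin; G and J share the same y with |GJ| = 62.1 and J in +x, so J = (62.1, 0). GT runs at 71.7° with |GT| = 27.0, so T = (8.478, 25.63). P is determined by |TP| = 36.2 and |PJ| = 50.5 together: it lies at the intersection of circle(T, 36.2) and circle(J, 50.5). With |TJ| = 59.43, the foot of the radical line on TJ is 19.29 from T and the perpendicular offset is √(36.2² − 19.29²) = 30.63. Taking the right-of-TJ solution: P = (12.67, -10.32).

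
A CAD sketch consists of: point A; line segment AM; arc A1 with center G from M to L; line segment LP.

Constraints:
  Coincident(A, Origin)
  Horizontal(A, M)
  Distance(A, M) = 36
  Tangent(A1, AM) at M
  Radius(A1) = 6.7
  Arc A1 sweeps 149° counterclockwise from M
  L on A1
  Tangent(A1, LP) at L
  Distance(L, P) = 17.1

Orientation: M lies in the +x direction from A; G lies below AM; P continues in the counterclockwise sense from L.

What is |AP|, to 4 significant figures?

51.77

A is at the origin; AM is horizontal with |AM| = 36.0 and M on the +x side, so M = (36.00, 0.000). Since A1 is tangent to AM there, GM ⟂ AM, so G = M + (0, -6.7) = (36.00, -6.700). On A1, M sits at bearing 90° from G; a 149° counterclockwise sweep puts L at bearing 239°, so L = G + 6.7·(cos 239°, sin 239°) = (32.55, -12.44). Tangency of A1 to LP means the radius GL is perpendicular to LP, so LP runs along (−sin 239°, cos 239°); with |LP| = 17.1, P = (47.21, -21.25). Then |AP| = |P − A| = 51.77.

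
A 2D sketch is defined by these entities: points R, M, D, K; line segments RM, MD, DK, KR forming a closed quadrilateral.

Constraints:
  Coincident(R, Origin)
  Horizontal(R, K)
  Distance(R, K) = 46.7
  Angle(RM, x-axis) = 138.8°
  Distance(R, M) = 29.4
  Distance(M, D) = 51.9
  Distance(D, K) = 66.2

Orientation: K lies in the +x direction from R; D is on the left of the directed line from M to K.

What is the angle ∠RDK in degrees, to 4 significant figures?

43.38°

R is at the origin; R and K share the same y with |RK| = 46.7 and K in +x, so K = (46.7, 0). RM runs at 138.8° with |RM| = 29.4, so M = (-22.12, 19.37). D is determined by |MD| = 51.9 and |DK| = 66.2 together: it lies at the intersection of circle(M, 51.9) and circle(K, 66.2). With |MK| = 71.49, the foot of the radical line on MK is 23.94 from M and the perpendicular offset is √(51.9² − 23.94²) = 46.05. Taking the left-of-MK solution: D = (13.39, 57.21).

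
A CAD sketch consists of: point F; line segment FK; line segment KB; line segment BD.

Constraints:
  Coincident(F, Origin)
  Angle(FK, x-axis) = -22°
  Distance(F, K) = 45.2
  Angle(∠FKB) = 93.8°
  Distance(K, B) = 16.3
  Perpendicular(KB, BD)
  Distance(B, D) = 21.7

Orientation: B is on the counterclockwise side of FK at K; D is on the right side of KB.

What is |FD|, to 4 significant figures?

69.53

∠FKB = 93.8°, so KB runs at -22.0° + (180° − 93.8°) = 64.20° from the x-axis; with |KB| = 16.3, B = K + 16.3·(cos 64.20°, sin 64.20°) = (49.00, -2.257). KB is perpendicular to BD; with |BD| = 21.7 on the right of KB, D = B + 21.7·(0.9003, -0.4352) = (68.54, -11.70). Then |FD| = |D − F| = 69.53.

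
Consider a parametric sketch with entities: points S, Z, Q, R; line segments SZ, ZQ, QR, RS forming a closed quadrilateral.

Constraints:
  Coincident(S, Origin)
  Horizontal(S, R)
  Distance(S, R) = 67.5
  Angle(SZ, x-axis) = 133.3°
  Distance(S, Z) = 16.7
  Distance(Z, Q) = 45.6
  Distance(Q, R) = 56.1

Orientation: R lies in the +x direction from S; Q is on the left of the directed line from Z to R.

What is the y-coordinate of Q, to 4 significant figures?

37.93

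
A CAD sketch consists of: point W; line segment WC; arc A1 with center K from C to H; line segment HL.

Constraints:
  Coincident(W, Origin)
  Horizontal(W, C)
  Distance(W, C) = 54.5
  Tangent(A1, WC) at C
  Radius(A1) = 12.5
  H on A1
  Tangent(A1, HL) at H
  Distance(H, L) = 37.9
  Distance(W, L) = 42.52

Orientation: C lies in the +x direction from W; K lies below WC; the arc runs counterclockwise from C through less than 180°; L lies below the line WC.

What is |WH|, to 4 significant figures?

44.62

W is at the origin; WC is horizontal with |WC| = 54.5 and C on the +x side, so C = (54.50, 0.000). Since A1 is tangent to WC there, KC ⟂ WC, so K = C + (0, -12.5) = (54.50, -12.50). Since KH ⟂ HL (tangency), |KL| = √(12.5² + 37.9²) = 39.91 regardless of where H sits on A1. So L lies on both circle(W, 42.52) and circle(K, 39.91); the below-WC intersection is L = (22.36, -36.16). H is the foot of the tangent from L: H = (44.31, -5.262).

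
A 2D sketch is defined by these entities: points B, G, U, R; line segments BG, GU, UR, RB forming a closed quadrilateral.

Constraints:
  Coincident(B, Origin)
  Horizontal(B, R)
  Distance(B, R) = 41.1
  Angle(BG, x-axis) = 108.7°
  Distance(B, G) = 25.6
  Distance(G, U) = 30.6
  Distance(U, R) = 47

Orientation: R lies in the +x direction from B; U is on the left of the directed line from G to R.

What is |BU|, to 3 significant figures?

44.3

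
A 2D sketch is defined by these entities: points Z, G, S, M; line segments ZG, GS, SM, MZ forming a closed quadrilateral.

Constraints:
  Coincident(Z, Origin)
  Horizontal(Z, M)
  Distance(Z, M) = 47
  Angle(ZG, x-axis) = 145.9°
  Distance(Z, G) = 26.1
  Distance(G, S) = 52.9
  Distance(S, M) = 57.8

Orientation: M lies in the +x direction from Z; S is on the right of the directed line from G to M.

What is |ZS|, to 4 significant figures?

33.65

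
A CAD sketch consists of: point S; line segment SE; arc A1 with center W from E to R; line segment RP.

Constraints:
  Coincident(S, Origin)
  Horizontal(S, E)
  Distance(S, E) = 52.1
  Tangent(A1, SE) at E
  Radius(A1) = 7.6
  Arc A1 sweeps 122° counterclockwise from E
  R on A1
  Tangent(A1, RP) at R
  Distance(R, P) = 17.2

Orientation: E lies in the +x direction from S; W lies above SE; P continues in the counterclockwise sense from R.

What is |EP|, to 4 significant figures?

26.35

S is at the origin; SE is horizontal with |SE| = 52.1 and E on the +x side, so E = (52.10, 0.000). Since A1 is tangent to SE there, WE ⟂ SE, so W = E + (0, 7.6) = (52.10, 7.600). On A1, E sits at bearing -90° from W; a 122° counterclockwise sweep puts R at bearing 32°, so R = W + 7.6·(cos 32°, sin 32°) = (58.55, 11.63). The tangent condition forces WR to be normal to RP, so RP runs along (−sin 32°, cos 32°); with |RP| = 17.2, P = (49.43, 26.21). Then |EP| = |P − E| = 26.35.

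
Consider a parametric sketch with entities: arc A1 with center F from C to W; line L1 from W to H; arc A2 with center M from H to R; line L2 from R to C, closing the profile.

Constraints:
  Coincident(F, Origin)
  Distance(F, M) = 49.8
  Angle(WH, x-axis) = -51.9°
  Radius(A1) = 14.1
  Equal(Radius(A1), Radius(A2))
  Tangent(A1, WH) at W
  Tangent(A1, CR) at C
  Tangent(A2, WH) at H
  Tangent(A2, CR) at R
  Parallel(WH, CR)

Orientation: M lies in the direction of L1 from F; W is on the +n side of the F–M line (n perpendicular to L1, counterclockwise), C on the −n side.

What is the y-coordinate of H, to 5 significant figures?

-30.489

The slot axis is L1's direction at -51.9°, so u = (cos -51.9°, sin -51.9°) = (0.61704, -0.78694) and n = (−sin -51.9°, cos -51.9°) = (0.78694, 0.61704). F is at the origin and M lies 49.8 along u from F, so M = 49.8·u = (30.728, -39.189). Tangency of A1 to both parallel lines with radius 14.1 puts W and C at F ± 14.1·n: W = (11.096, 8.7002), C = (-11.096, -8.7002). Equal radii place H and R the same way about M: H = M + 14.1·n = (41.824, -30.489), R = M − 14.1·n = (19.633, -47.890). So H.y = -30.489.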